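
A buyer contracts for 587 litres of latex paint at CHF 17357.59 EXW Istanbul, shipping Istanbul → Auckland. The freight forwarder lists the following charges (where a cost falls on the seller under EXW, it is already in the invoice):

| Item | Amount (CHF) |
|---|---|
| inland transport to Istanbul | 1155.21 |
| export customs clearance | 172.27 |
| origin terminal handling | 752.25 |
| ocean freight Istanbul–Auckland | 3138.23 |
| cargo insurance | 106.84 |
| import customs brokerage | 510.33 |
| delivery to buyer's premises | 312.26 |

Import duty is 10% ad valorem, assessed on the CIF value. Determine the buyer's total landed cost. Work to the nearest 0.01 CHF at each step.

Total landed cost: CHF 25773.22

EXW: the seller makes goods available at their premises; the buyer bears all onward costs.
CIF value = EXW price + inland to port + export clearance + origin terminal + freight + insurance = 17357.59 + 1155.21 + 172.27 + 752.25 + 3138.23 + 106.84 = 22682.39
Import duty = 22682.39 × 10% = 2268.24
Buyer bears: inland to port 1155.21 + export clearance 172.27 + origin terminal 752.25 + freight 3138.23 + insurance 106.84 + brokerage 510.33 + delivery 312.26 + duty 2268.24 = 8415.63
Landed cost = invoice 17357.59 + 8415.63 = 25773.22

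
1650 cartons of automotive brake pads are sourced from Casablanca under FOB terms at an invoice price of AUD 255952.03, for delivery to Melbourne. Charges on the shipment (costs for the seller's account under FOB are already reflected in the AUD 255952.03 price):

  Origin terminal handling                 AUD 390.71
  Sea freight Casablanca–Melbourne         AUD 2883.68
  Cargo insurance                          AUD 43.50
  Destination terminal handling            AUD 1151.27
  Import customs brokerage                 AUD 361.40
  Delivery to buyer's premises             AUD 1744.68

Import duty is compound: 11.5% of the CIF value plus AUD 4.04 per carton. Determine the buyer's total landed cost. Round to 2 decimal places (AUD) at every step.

FOB: the seller bears costs until goods are on board at the origin port; the buyer bears freight, insurance and all costs thereafter.
Already in the invoice (seller's account under FOB): origin terminal — exclude.
CIF value = FOB price + freight + insurance = 255952.03 + 2883.68 + 43.50 = 258879.21
Ad valorem component: 258879.21 × 11.5% = 29771.11
Specific component: 1650 × 4.04 = 6666.00
Import duty = 29771.11 + 6666.00 = 36437.11
Buyer bears: freight 2883.68 + insurance 43.50 + destination terminal 1151.27 + brokerage 361.40 + delivery 1744.68 + duty 36437.11 = 42621.64
Landed cost = invoice 255952.03 + 42621.64 = 298573.67

Total landed cost: AUD 298573.67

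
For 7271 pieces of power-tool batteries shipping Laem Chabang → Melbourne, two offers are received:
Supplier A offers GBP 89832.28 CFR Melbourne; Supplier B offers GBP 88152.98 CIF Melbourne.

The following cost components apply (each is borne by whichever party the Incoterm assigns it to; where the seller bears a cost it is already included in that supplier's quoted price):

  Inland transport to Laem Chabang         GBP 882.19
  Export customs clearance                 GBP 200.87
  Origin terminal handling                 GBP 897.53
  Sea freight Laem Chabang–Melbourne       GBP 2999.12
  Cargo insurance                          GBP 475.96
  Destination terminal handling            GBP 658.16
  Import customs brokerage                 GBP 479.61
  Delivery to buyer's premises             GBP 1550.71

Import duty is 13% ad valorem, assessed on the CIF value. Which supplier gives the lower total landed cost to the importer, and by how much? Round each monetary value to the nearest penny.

Supplier A (CFR):
CIF value = CFR price + insurance = 89832.28 + 475.96 = 90308.24
Import duty = 90308.24 × 13% = 11740.07
Buyer bears (A): 475.96 + 658.16 + 479.61 + 1550.71 = 3164.44
Landed cost (A) = invoice 89832.28 + 3164.44 + duty 11740.07 = 104736.79
Supplier B (CIF):
The CIF price already equals the CIF value: 88152.98
Import duty = 88152.98 × 13% = 11459.89
Buyer bears (B): 658.16 + 479.61 + 1550.71 = 2688.48
Landed cost (B) = invoice 88152.98 + 2688.48 + duty 11459.89 = 102301.35
Difference = |104736.79 − 102301.35| = 2435.44

Supplier B is cheaper by GBP 2435.44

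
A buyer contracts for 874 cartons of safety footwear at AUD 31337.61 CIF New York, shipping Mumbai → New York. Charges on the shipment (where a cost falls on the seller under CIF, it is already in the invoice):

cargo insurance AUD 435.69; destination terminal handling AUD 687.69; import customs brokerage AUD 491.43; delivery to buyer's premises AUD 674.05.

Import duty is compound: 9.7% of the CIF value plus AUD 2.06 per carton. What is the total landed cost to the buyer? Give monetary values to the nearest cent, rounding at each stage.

Total landed cost: AUD 38030.97

CIF: the seller pays costs through ocean freight and marine insurance to the destination port.
Already in the invoice (seller's account under CIF): insurance — exclude.
The CIF price already equals the CIF value: 31337.61
Ad valorem component: 31337.61 × 9.7% = 3039.75
Specific component: 874 × 2.06 = 1800.44
Import duty = 3039.75 + 1800.44 = 4840.19
Buyer bears: destination terminal 687.69 + brokerage 491.43 + delivery 674.05 + duty 4840.19 = 6693.36
Landed cost = invoice 31337.61 + 6693.36 = 38030.97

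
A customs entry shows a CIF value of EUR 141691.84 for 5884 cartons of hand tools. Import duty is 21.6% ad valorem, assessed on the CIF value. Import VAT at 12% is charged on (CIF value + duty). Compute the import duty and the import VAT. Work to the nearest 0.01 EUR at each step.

Import duty: EUR 30605.44; import VAT: EUR 20675.67

Import duty = 141691.84 × 21.6% = 30605.44
VAT base = CIF + duty = 141691.84 + 30605.44 = 172297.28
Import VAT = 172297.28 × 12% = 20675.67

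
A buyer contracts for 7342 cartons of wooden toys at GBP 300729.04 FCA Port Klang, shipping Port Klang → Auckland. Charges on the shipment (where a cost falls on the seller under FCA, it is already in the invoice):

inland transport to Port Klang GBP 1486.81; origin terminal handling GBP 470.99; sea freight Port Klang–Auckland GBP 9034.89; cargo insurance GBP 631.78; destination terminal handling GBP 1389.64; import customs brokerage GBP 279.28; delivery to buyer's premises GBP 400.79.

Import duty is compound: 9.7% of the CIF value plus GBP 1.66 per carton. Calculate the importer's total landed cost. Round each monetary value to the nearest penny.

Total landed cost: GBP 355278.20

FCA: the seller delivers export-cleared goods to the carrier; the buyer bears costs from that point.
Already in the invoice (seller's account under FCA): inland to port — exclude.
CIF value = FCA price + origin terminal + freight + insurance = 300729.04 + 470.99 + 9034.89 + 631.78 = 310866.70
Ad valorem component: 310866.70 × 9.7% = 30154.07
Specific component: 7342 × 1.66 = 12187.72
Import duty = 30154.07 + 12187.72 = 42341.79
Buyer bears: origin terminal 470.99 + freight 9034.89 + insurance 631.78 + destination terminal 1389.64 + brokerage 279.28 + delivery 400.79 + duty 42341.79 = 54549.16
Landed cost = invoice 300729.04 + 54549.16 = 355278.20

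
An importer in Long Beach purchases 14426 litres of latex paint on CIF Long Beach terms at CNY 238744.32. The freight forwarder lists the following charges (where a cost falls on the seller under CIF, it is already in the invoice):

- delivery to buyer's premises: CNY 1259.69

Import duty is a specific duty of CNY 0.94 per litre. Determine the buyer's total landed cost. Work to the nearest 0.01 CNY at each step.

CIF: the seller pays costs through ocean freight and marine insurance to the destination port.
The CIF price already equals the CIF value: 238744.32
Import duty = 14426 × 0.94 = 13560.44
Buyer bears: delivery 1259.69 + duty 13560.44 = 14820.13
Landed cost = invoice 238744.32 + 14820.13 = 253564.45

Total landed cost: CNY 253564.45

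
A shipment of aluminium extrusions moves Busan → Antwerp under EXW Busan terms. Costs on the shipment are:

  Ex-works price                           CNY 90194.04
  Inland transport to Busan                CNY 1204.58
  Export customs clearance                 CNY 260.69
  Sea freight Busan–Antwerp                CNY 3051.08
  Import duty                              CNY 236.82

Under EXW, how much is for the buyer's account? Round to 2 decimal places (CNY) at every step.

Buyer's account: CNY 4753.17

EXW: the seller makes goods available at their premises; the buyer bears all onward costs.
Seller's account: goods 90194.04 = 90194.04
Buyer's account: inland to port 1204.58 + export clearance 260.69 + freight 3051.08 + duty 236.82 = 4753.17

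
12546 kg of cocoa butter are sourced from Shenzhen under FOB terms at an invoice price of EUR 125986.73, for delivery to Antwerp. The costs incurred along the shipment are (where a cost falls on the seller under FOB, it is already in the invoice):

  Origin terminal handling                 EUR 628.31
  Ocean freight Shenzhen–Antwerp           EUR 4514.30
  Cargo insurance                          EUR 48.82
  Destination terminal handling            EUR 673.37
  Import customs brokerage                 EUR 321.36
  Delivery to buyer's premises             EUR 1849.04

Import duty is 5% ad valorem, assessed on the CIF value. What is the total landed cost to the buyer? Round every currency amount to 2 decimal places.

Total landed cost: EUR 139921.11

FOB: the seller bears costs until goods are on board at the origin port; the buyer bears freight, insurance and all costs thereafter.
Already in the invoice (seller's account under FOB): origin terminal — exclude.
CIF value = FOB price + freight + insurance = 125986.73 + 4514.30 + 48.82 = 130549.85
Import duty = 130549.85 × 5% = 6527.49
Buyer bears: freight 4514.30 + insurance 48.82 + destination terminal 673.37 + brokerage 321.36 + delivery 1849.04 + duty 6527.49 = 13934.38
Landed cost = invoice 125986.73 + 13934.38 = 139921.11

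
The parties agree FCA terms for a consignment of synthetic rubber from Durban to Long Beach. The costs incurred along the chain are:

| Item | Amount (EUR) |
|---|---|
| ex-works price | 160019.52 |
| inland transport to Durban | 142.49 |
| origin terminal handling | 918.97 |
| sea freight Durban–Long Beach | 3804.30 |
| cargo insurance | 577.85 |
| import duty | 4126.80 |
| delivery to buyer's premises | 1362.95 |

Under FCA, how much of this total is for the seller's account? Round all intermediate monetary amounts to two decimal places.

FCA: the seller delivers export-cleared goods to the carrier; the buyer bears costs from that point.
Seller's account: goods 160019.52 + inland to port 142.49 = 160162.01
Buyer's account: origin terminal 918.97 + freight 3804.30 + insurance 577.85 + duty 4126.80 + delivery 1362.95 = 10790.87

Seller's account: EUR 160162.01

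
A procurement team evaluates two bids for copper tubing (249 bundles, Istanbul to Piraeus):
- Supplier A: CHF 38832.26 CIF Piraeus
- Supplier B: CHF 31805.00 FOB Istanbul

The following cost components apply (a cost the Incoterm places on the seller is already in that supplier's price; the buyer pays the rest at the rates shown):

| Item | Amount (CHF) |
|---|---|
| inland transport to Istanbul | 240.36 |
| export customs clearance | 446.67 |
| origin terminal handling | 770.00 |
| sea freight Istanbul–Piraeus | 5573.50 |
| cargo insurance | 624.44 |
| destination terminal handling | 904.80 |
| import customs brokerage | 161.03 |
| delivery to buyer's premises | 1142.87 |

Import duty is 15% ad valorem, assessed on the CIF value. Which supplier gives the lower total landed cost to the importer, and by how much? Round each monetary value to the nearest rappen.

Supplier A (CIF):
The CIF price already equals the CIF value: 38832.26
Import duty = 38832.26 × 15% = 5824.84
Buyer bears (A): 904.80 + 161.03 + 1142.87 = 2208.70
Landed cost (A) = invoice 38832.26 + 2208.70 + duty 5824.84 = 46865.80
Supplier B (FOB):
CIF value = FOB price + freight + insurance = 31805.00 + 5573.50 + 624.44 = 38002.94
Import duty = 38002.94 × 15% = 5700.44
Buyer bears (B): 5573.50 + 624.44 + 904.80 + 161.03 + 1142.87 = 8406.64
Landed cost (B) = invoice 31805.00 + 8406.64 + duty 5700.44 = 45912.08
Difference = |46865.80 − 45912.08| = 953.72

Supplier B is cheaper by CHF 953.72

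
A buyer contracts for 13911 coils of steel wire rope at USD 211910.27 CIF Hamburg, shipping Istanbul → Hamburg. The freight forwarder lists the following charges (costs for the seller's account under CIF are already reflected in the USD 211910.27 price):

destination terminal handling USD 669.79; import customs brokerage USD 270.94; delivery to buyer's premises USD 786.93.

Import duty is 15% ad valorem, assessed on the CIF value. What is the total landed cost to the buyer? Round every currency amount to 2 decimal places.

Total landed cost: USD 245424.47

CIF: the seller pays costs through ocean freight and marine insurance to the destination port.
The CIF price already equals the CIF value: 211910.27
Import duty = 211910.27 × 15% = 31786.54
Buyer bears: destination terminal 669.79 + brokerage 270.94 + delivery 786.93 + duty 31786.54 = 33514.20
Landed cost = invoice 211910.27 + 33514.20 = 245424.47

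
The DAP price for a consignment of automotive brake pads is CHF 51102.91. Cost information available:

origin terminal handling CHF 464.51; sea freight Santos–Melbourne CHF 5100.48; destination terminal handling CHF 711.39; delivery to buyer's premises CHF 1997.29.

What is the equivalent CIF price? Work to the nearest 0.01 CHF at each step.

CIF price: CHF 48394.23

Not relevant to the conversion: origin terminal, freight — on the seller under both DAP and CIF; already in the DAP price and stays in the CIF price.
From DAP to CIF, the seller no longer bears: destination terminal, delivery.
CIF price = 51102.91 − 711.39 − 1997.29 = 48394.23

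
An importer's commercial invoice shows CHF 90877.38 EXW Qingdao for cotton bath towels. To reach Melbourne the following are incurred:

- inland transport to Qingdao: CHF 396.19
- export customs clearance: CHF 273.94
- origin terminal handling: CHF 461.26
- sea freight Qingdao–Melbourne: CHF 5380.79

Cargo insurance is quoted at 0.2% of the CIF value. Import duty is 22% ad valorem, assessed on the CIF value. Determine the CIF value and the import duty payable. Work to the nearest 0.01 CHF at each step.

Let C be the CIF value. C = EXW price + pre-shipment costs + freight + 0.2% × C
C − 0.2% × C = 90877.38 + 396.19 + 273.94 + 461.26 + 5380.79
0.998 × C = 97389.56
C = 97389.56 / 0.998 = 97584.73
Insurance premium = 0.2% × 97584.73 = 195.17
Import duty = 97584.73 × 22% = 21468.64

CIF value: CHF 97584.73; import duty: CHF 21468.64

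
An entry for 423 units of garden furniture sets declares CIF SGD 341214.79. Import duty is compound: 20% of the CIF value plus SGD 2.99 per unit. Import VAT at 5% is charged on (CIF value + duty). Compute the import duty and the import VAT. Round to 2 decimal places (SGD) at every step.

Ad valorem component: 341214.79 × 20% = 68242.96
Specific component: 423 × 2.99 = 1264.77
Import duty = 68242.96 + 1264.77 = 69507.73
VAT base = CIF + duty = 341214.79 + 69507.73 = 410722.52
Import VAT = 410722.52 × 5% = 20536.13

Import duty: SGD 69507.73; import VAT: SGD 20536.13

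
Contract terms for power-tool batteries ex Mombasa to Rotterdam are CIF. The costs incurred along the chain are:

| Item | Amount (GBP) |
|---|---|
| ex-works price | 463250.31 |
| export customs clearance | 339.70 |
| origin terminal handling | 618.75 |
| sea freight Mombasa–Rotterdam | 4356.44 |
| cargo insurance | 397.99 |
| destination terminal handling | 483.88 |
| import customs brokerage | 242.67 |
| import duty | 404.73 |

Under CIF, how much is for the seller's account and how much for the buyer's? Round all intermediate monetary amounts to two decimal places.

CIF: the seller pays costs through ocean freight and marine insurance to the destination port.
Seller's account: goods 463250.31 + export clearance 339.70 + origin terminal 618.75 + freight 4356.44 + insurance 397.99 = 468963.19
Buyer's account: destination terminal 483.88 + brokerage 242.67 + duty 404.73 = 1131.28

Seller: GBP 468963.19; buyer: GBP 1131.28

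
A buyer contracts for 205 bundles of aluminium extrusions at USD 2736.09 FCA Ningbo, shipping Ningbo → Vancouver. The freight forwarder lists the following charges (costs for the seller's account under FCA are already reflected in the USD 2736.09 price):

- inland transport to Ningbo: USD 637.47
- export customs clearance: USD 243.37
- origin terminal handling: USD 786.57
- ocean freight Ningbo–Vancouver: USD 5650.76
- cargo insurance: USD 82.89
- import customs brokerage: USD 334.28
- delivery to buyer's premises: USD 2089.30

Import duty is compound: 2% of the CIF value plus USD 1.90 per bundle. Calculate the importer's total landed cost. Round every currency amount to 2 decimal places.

FCA: the seller delivers export-cleared goods to the carrier; the buyer bears costs from that point.
Already in the invoice (seller's account under FCA): inland to port, export clearance — exclude.
CIF value = FCA price + origin terminal + freight + insurance = 2736.09 + 786.57 + 5650.76 + 82.89 = 9256.31
Ad valorem component: 9256.31 × 2% = 185.13
Specific component: 205 × 1.90 = 389.50
Import duty = 185.13 + 389.50 = 574.63
Buyer bears: origin terminal 786.57 + freight 5650.76 + insurance 82.89 + brokerage 334.28 + delivery 2089.30 + duty 574.63 = 9518.43
Landed cost = invoice 2736.09 + 9518.43 = 12254.52

Total landed cost: USD 12254.52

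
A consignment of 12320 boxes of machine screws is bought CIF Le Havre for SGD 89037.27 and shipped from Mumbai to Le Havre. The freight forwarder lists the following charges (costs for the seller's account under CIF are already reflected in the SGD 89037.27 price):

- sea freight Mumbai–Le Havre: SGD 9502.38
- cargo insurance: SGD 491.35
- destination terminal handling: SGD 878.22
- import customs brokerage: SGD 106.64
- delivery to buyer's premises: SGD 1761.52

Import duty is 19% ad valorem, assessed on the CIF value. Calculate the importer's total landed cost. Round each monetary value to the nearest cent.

CIF: the seller pays costs through ocean freight and marine insurance to the destination port.
Already in the invoice (seller's account under CIF): freight, insurance — exclude.
The CIF price already equals the CIF value: 89037.27
Import duty = 89037.27 × 19% = 16917.08
Buyer bears: destination terminal 878.22 + brokerage 106.64 + delivery 1761.52 + duty 16917.08 = 19663.46
Landed cost = invoice 89037.27 + 19663.46 = 108700.73

Total landed cost: SGD 108700.73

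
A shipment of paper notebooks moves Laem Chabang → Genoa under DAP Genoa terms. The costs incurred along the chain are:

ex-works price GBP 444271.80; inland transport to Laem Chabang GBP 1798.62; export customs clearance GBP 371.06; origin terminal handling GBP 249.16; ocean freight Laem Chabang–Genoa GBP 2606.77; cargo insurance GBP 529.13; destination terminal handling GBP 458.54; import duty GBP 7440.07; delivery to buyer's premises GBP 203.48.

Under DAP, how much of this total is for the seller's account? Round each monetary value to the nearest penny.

DAP: the seller bears all costs to the named destination except import duty and clearance.
Seller's account: goods 444271.80 + inland to port 1798.62 + export clearance 371.06 + origin terminal 249.16 + freight 2606.77 + insurance 529.13 + destination terminal 458.54 + delivery 203.48 = 450488.56
Buyer's account: duty 7440.07 = 7440.07

Seller's account: GBP 450488.56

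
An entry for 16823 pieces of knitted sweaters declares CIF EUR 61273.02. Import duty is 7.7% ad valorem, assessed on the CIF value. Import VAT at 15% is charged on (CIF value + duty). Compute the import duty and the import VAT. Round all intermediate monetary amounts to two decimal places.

Import duty = 61273.02 × 7.7% = 4718.02
VAT base = CIF + duty = 61273.02 + 4718.02 = 65991.04
Import VAT = 65991.04 × 15% = 9898.66

Import duty: EUR 4718.02; import VAT: EUR 9898.66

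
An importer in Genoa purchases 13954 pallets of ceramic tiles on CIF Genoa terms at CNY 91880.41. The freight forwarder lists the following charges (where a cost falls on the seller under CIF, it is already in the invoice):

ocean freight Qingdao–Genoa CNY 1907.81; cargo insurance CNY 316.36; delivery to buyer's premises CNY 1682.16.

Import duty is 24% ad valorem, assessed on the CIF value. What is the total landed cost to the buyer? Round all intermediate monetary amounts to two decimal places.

Total landed cost: CNY 115613.87

CIF: the seller pays costs through ocean freight and marine insurance to the destination port.
Already in the invoice (seller's account under CIF): freight, insurance — exclude.
The CIF price already equals the CIF value: 91880.41
Import duty = 91880.41 × 24% = 22051.30
Buyer bears: delivery 1682.16 + duty 22051.30 = 23733.46
Landed cost = invoice 91880.41 + 23733.46 = 115613.87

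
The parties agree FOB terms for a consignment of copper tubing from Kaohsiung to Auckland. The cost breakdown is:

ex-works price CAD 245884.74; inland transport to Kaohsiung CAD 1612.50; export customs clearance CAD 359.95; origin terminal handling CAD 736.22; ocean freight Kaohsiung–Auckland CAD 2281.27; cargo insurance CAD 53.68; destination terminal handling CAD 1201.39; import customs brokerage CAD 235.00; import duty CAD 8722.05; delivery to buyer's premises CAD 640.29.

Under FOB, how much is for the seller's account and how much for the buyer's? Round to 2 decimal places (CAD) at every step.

FOB: the seller bears costs until goods are on board at the origin port; the buyer bears freight, insurance and all costs thereafter.
Seller's account: goods 245884.74 + inland to port 1612.50 + export clearance 359.95 + origin terminal 736.22 = 248593.41
Buyer's account: freight 2281.27 + insurance 53.68 + destination terminal 1201.39 + brokerage 235.00 + duty 8722.05 + delivery 640.29 = 13133.68

Seller: CAD 248593.41; buyer: CAD 13133.68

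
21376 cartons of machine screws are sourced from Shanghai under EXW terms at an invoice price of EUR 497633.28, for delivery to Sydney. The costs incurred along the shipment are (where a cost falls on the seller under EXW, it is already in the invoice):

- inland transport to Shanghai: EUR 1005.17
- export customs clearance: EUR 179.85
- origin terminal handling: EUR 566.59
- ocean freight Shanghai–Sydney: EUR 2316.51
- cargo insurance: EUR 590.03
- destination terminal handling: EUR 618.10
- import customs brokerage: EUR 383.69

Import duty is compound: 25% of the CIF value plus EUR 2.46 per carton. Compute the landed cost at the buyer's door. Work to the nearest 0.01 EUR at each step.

Total landed cost: EUR 681451.04

EXW: the seller makes goods available at their premises; the buyer bears all onward costs.
CIF value = EXW price + inland to port + export clearance + origin terminal + freight + insurance = 497633.28 + 1005.17 + 179.85 + 566.59 + 2316.51 + 590.03 = 502291.43
Ad valorem component: 502291.43 × 25% = 125572.86
Specific component: 21376 × 2.46 = 52584.96
Import duty = 125572.86 + 52584.96 = 178157.82
Buyer bears: inland to port 1005.17 + export clearance 179.85 + origin terminal 566.59 + freight 2316.51 + insurance 590.03 + destination terminal 618.10 + brokerage 383.69 + duty 178157.82 = 183817.76
Landed cost = invoice 497633.28 + 183817.76 = 681451.04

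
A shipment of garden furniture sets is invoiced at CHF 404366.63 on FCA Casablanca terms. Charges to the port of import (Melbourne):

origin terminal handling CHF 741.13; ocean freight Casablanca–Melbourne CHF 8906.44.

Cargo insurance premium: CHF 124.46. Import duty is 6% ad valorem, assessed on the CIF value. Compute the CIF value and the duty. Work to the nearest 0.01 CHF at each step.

CIF value: CHF 414138.66; import duty: CHF 24848.32

CIF = FCA price + pre-shipment costs + freight + insurance
CIF = 404366.63 + 741.13 + 8906.44 + 124.46 = 414138.66
Import duty = 414138.66 × 6% = 24848.32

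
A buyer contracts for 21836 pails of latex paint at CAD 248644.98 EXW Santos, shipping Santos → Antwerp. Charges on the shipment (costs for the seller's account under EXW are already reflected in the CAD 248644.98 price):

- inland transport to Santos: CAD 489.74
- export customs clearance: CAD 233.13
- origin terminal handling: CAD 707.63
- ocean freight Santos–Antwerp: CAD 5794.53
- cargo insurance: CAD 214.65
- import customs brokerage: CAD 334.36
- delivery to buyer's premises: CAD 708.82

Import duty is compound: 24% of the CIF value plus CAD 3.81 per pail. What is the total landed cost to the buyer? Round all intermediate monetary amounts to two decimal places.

Total landed cost: CAD 401783.32

EXW: the seller makes goods available at their premises; the buyer bears all onward costs.
CIF value = EXW price + inland to port + export clearance + origin terminal + freight + insurance = 248644.98 + 489.74 + 233.13 + 707.63 + 5794.53 + 214.65 = 256084.66
Ad valorem component: 256084.66 × 24% = 61460.32
Specific component: 21836 × 3.81 = 83195.16
Import duty = 61460.32 + 83195.16 = 144655.48
Buyer bears: inland to port 489.74 + export clearance 233.13 + origin terminal 707.63 + freight 5794.53 + insurance 214.65 + brokerage 334.36 + delivery 708.82 + duty 144655.48 = 153138.34
Landed cost = invoice 248644.98 + 153138.34 = 401783.32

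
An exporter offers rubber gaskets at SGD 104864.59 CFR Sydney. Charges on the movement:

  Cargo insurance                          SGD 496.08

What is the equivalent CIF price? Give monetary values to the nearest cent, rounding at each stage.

From CFR to CIF, the seller additionally bears: insurance.
CIF price = 104864.59 + 496.08 = 105360.67

CIF price: SGD 105360.67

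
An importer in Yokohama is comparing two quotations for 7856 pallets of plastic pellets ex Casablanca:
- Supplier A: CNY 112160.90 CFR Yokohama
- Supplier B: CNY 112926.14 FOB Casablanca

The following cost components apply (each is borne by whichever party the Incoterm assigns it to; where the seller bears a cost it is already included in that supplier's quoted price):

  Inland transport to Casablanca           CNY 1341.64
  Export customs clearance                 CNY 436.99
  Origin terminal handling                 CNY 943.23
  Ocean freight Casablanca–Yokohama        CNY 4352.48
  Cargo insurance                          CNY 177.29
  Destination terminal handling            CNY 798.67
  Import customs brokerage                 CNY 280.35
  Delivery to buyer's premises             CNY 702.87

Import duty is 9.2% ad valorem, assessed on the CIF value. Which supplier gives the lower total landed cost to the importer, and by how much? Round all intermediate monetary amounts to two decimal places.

Supplier A is cheaper by CNY 5588.55

Supplier A (CFR):
CIF value = CFR price + insurance = 112160.90 + 177.29 = 112338.19
Import duty = 112338.19 × 9.2% = 10335.11
Buyer bears (A): 177.29 + 798.67 + 280.35 + 702.87 = 1959.18
Landed cost (A) = invoice 112160.90 + 1959.18 + duty 10335.11 = 124455.19
Supplier B (FOB):
CIF value = FOB price + freight + insurance = 112926.14 + 4352.48 + 177.29 = 117455.91
Import duty = 117455.91 × 9.2% = 10805.94
Buyer bears (B): 4352.48 + 177.29 + 798.67 + 280.35 + 702.87 = 6311.66
Landed cost (B) = invoice 112926.14 + 6311.66 + duty 10805.94 = 130043.74
Difference = |124455.19 − 130043.74| = 5588.55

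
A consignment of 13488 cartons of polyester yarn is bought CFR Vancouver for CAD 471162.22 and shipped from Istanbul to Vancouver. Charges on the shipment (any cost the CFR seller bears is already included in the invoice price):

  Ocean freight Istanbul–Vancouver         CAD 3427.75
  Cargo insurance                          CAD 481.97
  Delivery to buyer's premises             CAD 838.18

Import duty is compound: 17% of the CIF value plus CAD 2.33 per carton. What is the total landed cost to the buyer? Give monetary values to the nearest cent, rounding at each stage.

Total landed cost: CAD 584088.92

CFR: the seller pays costs through ocean freight to the destination port, but not insurance.
Already in the invoice (seller's account under CFR): freight — exclude.
CIF value = CFR price + insurance = 471162.22 + 481.97 = 471644.19
Ad valorem component: 471644.19 × 17% = 80179.51
Specific component: 13488 × 2.33 = 31427.04
Import duty = 80179.51 + 31427.04 = 111606.55
Buyer bears: insurance 481.97 + delivery 838.18 + duty 111606.55 = 112926.70
Landed cost = invoice 471162.22 + 112926.70 = 584088.92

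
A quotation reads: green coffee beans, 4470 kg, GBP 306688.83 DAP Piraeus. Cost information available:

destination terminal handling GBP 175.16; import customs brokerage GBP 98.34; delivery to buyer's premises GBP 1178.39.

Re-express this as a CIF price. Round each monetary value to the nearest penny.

Not relevant to the conversion: brokerage — on the buyer under both terms; not part of either seller's price.
From DAP to CIF, the seller no longer bears: destination terminal, delivery.
CIF price = 306688.83 − 175.16 − 1178.39 = 305335.28

CIF price: GBP 305335.28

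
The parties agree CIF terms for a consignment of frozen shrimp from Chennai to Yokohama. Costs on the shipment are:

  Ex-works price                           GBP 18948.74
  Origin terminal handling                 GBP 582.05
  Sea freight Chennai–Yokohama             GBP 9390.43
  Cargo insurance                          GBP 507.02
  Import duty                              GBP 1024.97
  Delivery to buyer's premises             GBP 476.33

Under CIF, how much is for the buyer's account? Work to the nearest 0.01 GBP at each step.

Buyer's account: GBP 1501.30

CIF: the seller pays costs through ocean freight and marine insurance to the destination port.
Seller's account: goods 18948.74 + origin terminal 582.05 + freight 9390.43 + insurance 507.02 = 29428.24
Buyer's account: duty 1024.97 + delivery 476.33 = 1501.30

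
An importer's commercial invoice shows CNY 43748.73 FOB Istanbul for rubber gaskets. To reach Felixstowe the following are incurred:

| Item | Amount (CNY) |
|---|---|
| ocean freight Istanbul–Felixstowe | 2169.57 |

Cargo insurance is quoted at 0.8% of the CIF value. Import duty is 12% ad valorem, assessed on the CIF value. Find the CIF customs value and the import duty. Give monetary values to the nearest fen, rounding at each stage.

Let C be the CIF value. C = FOB price + freight + 0.8% × C
C − 0.8% × C = 43748.73 + 2169.57
0.992 × C = 45918.30
C = 45918.30 / 0.992 = 46288.61
Insurance premium = 0.8% × 46288.61 = 370.31
Import duty = 46288.61 × 12% = 5554.63

CIF value: CNY 46288.61; import duty: CNY 5554.63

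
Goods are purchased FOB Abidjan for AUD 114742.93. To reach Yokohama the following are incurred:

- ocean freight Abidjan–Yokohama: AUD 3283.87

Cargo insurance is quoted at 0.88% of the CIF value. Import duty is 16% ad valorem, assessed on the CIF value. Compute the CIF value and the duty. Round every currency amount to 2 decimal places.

Let C be the CIF value. C = FOB price + freight + 0.88% × C
C − 0.88% × C = 114742.93 + 3283.87
0.9912 × C = 118026.80
C = 118026.80 / 0.9912 = 119074.66
Insurance premium = 0.88% × 119074.66 = 1047.86
Import duty = 119074.66 × 16% = 19051.95

CIF value: AUD 119074.66; import duty: AUD 19051.95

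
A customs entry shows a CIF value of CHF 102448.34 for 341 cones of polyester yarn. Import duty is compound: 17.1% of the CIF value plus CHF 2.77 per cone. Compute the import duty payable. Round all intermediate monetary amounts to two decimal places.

Import duty: CHF 18463.24

Ad valorem component: 102448.34 × 17.1% = 17518.67
Specific component: 341 × 2.77 = 944.57
Import duty = 17518.67 + 944.57 = 18463.24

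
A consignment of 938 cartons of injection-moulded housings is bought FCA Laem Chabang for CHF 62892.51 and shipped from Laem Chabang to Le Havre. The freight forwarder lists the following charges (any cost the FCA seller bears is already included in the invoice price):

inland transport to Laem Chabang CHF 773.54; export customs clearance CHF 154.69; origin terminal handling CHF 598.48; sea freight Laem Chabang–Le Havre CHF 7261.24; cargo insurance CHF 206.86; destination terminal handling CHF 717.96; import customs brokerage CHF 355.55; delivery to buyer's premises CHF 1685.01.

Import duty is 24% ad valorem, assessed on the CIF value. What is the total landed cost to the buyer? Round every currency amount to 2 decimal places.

FCA: the seller delivers export-cleared goods to the carrier; the buyer bears costs from that point.
Already in the invoice (seller's account under FCA): inland to port, export clearance — exclude.
CIF value = FCA price + origin terminal + freight + insurance = 62892.51 + 598.48 + 7261.24 + 206.86 = 70959.09
Import duty = 70959.09 × 24% = 17030.18
Buyer bears: origin terminal 598.48 + freight 7261.24 + insurance 206.86 + destination terminal 717.96 + brokerage 355.55 + delivery 1685.01 + duty 17030.18 = 27855.28
Landed cost = invoice 62892.51 + 27855.28 = 90747.79

Total landed cost: CHF 90747.79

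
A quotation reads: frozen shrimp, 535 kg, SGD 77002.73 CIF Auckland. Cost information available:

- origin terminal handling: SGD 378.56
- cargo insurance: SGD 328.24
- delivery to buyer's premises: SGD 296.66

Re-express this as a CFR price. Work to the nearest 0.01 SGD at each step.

CFR price: SGD 76674.49

Not relevant to the conversion: origin terminal — on the seller under both CIF and CFR; already in the CIF price and stays in the CFR price. delivery — on the buyer under both terms; not part of either seller's price.
From CIF to CFR, the seller no longer bears: insurance.
CFR price = 77002.73 − 328.24 = 76674.49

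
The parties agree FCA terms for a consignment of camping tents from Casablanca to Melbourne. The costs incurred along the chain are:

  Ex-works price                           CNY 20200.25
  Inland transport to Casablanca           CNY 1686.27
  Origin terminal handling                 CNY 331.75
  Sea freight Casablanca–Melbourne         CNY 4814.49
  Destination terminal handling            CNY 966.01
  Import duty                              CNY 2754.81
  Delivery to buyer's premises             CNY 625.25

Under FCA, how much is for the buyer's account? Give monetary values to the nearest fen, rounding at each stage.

Buyer's account: CNY 9492.31

FCA: the seller delivers export-cleared goods to the carrier; the buyer bears costs from that point.
Seller's account: goods 20200.25 + inland to port 1686.27 = 21886.52
Buyer's account: origin terminal 331.75 + freight 4814.49 + destination terminal 966.01 + duty 2754.81 + delivery 625.25 = 9492.31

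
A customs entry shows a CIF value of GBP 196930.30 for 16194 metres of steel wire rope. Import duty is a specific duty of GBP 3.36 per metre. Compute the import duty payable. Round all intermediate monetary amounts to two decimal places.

Import duty: GBP 54411.84

Import duty = 16194 × 3.36 = 54411.84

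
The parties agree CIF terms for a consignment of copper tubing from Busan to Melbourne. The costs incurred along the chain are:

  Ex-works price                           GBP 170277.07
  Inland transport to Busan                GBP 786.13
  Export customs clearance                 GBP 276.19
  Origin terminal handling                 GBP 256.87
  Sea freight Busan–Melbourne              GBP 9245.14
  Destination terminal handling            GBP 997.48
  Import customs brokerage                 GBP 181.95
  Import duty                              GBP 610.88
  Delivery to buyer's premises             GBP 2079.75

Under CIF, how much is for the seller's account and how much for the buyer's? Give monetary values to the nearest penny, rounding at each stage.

CIF: the seller pays costs through ocean freight and marine insurance to the destination port.
Seller's account: goods 170277.07 + inland to port 786.13 + export clearance 276.19 + origin terminal 256.87 + freight 9245.14 = 180841.40
Buyer's account: destination terminal 997.48 + brokerage 181.95 + duty 610.88 + delivery 2079.75 = 3870.06

Seller: GBP 180841.40; buyer: GBP 3870.06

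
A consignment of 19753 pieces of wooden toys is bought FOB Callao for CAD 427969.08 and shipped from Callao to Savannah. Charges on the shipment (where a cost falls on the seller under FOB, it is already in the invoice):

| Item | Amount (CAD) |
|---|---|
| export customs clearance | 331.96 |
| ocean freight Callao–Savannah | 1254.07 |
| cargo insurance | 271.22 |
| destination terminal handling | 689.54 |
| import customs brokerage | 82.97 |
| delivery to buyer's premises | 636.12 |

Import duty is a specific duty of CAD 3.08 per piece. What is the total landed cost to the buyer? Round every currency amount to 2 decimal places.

FOB: the seller bears costs until goods are on board at the origin port; the buyer bears freight, insurance and all costs thereafter.
Already in the invoice (seller's account under FOB): export clearance — exclude.
CIF value = FOB price + freight + insurance = 427969.08 + 1254.07 + 271.22 = 429494.37
Import duty = 19753 × 3.08 = 60839.24
Buyer bears: freight 1254.07 + insurance 271.22 + destination terminal 689.54 + brokerage 82.97 + delivery 636.12 + duty 60839.24 = 63773.16
Landed cost = invoice 427969.08 + 63773.16 = 491742.24

Total landed cost: CAD 491742.24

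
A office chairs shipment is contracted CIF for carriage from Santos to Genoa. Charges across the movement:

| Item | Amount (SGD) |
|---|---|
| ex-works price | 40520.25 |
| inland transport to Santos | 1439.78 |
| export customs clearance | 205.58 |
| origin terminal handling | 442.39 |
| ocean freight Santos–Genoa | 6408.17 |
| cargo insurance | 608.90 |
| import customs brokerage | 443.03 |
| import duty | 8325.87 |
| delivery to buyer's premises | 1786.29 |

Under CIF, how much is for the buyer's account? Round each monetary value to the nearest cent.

CIF: the seller pays costs through ocean freight and marine insurance to the destination port.
Seller's account: goods 40520.25 + inland to port 1439.78 + export clearance 205.58 + origin terminal 442.39 + freight 6408.17 + insurance 608.90 = 49625.07
Buyer's account: brokerage 443.03 + duty 8325.87 + delivery 1786.29 = 10555.19

Buyer's account: SGD 10555.19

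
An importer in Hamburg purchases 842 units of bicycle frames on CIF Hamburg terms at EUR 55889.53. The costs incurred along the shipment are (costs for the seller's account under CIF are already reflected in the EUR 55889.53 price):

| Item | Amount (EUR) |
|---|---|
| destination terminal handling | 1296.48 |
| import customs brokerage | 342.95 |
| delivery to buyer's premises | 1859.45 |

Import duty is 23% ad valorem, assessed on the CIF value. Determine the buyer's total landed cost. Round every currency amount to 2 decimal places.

CIF: the seller pays costs through ocean freight and marine insurance to the destination port.
The CIF price already equals the CIF value: 55889.53
Import duty = 55889.53 × 23% = 12854.59
Buyer bears: destination terminal 1296.48 + brokerage 342.95 + delivery 1859.45 + duty 12854.59 = 16353.47
Landed cost = invoice 55889.53 + 16353.47 = 72243.00

Total landed cost: EUR 72243.00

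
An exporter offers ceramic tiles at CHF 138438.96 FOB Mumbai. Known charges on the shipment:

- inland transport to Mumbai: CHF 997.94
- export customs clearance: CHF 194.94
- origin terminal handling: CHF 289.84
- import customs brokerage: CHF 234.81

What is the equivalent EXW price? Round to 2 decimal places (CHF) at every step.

Not relevant to the conversion: brokerage — on the buyer under both terms; not part of either seller's price.
From FOB to EXW, the seller no longer bears: inland to port, export clearance, origin terminal.
EXW price = 138438.96 − 997.94 − 194.94 − 289.84 = 136956.24

EXW price: CHF 136956.24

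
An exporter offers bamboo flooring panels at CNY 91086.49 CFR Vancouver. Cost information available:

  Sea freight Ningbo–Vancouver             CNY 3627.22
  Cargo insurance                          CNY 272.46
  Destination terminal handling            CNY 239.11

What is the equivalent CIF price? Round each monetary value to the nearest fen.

Not relevant to the conversion: freight — on the seller under both CFR and CIF; already in the CFR price and stays in the CIF price. destination terminal — on the buyer under both terms; not part of either seller's price.
From CFR to CIF, the seller additionally bears: insurance.
CIF price = 91086.49 + 272.46 = 91358.95

CIF price: CNY 91358.95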